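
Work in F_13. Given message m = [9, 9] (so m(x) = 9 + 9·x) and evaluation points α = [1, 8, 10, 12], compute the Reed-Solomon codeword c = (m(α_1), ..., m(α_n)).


c = [5, 3, 8, 0]

Message polynomial: m(x) = 9 + 9·x (mod 13).
For each evaluation point α_i, compute m(α_i) mod 13:
  α_1 = 1: Horner steps 9 → 5, so m(1) = 5.
  α_2 = 8: Horner steps 9 → 3, so m(8) = 3.
  α_3 = 10: Horner steps 9 → 8, so m(10) = 8.
  α_4 = 12: Horner steps 9 → 0, so m(12) = 0.
Codeword c = [5, 3, 8, 0] ∈ F_13^4.


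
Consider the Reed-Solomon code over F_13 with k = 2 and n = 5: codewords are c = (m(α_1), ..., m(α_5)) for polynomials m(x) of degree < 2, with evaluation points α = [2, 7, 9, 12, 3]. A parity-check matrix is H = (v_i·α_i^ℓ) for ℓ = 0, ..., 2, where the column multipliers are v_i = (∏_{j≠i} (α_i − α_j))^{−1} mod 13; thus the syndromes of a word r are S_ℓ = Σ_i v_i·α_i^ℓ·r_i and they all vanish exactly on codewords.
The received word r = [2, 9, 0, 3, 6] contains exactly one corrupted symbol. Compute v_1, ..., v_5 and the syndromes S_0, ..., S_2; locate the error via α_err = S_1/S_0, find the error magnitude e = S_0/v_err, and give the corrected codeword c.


S = (6, 2, 5), error at position 3, error magnitude e = 9, c = [2, 9, 4, 3, 6].

Step 1: column multipliers v_i = (∏_{j≠i}(α_i − α_j))^{−1} mod 13.
  i = 1 (α = 2): (2−7)(2−9)(2−12)(2−3) = (−5)·(−7)·(−10)·(−1) = 350 ≡ 12, so v_1 = 12^{−1} = 12 (mod 13).
  i = 2 (α = 7): (7−2)(7−9)(7−12)(7−3) = 5·(−2)·(−5)·4 = 200 ≡ 5, so v_2 = 5^{−1} = 8 (mod 13).
  i = 3 (α = 9): (9−2)(9−7)(9−12)(9−3) = 7·2·(−3)·6 = −252 ≡ 8, so v_3 = 8^{−1} = 5 (mod 13).
  i = 4 (α = 12): (12−2)(12−7)(12−9)(12−3) = 10·5·3·9 = 1350 ≡ 11, so v_4 = 11^{−1} = 6 (mod 13).
  i = 5 (α = 3): (3−2)(3−7)(3−9)(3−12) = 1·(−4)·(−6)·(−9) = −216 ≡ 5, so v_5 = 5^{−1} = 8 (mod 13).
  v = [12, 8, 5, 6, 8].
Step 2: syndromes of r = [2, 9, 0, 3, 6] (all sums mod 13).
  S_0 = Σ v_i r_i = 12·2 + 8·9 + 5·0 + 6·3 + 8·6 = 162 ≡ 6.
  S_1 = Σ v_i α_i r_i = 12·2·2 + 8·7·9 + 5·9·0 + 6·12·3 + 8·3·6 = 912 ≡ 2.
  α_i^2 mod 13 = [4, 10, 3, 1, 9].
  S_2 = Σ v_i α_i^2 r_i = 12·4·2 + 8·10·9 + 5·3·0 + 6·1·3 + 8·9·6 = 1266 ≡ 5.
  S = (6, 2, 5) ≠ 0, so r is not a codeword (an error is present).
Step 3: locate the error. For a single error e at position i, S_ℓ = v_i·e·α_i^ℓ, so α_err = S_1/S_0.
  S_0^{−1} = 6^{−1} = 11 (mod 13), so α_err = 2·11 = 22 ≡ 9 = α_3. Error position i = 3.
  Consistency check: S_2/S_1 = 5·7 = 35 ≡ 9 = α_err ✓ (single-error assumption holds).
Step 4: error magnitude e = S_0/v_3 = S_0·∏_{j≠3}(α_3 − α_j) = 6·8 = 48 ≡ 9 (mod 13).
Step 5: correct position 3: c_3 = r_3 − e = 0 − 9 ≡ 4 (mod 13). Hence c = [2, 9, 4, 3, 6].
  Check: interpolating c through the α_i gives m(x) = 7 + 4·x (degree < 2) with m(α_i) = c_i for every i, so c is indeed a codeword.


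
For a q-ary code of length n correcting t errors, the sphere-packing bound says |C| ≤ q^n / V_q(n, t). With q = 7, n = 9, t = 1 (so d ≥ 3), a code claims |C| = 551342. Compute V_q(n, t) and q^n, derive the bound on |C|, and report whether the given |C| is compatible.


V_q(n, t) = 55, q^n = 40353607, Hamming bound = 733701, |C| = 551342 ≤ bound (satisfied).

Step 1: Compute V_q(n, t) = Σ_{j=0}^1 C(n, j) (q−1)^j.
  j = 0: C(9,0)·(6)^0 = 1·1 = 1.
  j = 1: C(9,1)·(6)^1 = 9·6 = 54.
  V_q(n, t) = 1 + 54 = 55.
Step 2: q^n = 7^9 = 40353607.
Step 3: Hamming bound ⌊q^n / V_q(n,t)⌋ = ⌊40353607/55⌋ = 733701.
Step 4: Compare |C| = 551342 to 733701: satisfied.
The claimed |C| lies below the Hamming bound.


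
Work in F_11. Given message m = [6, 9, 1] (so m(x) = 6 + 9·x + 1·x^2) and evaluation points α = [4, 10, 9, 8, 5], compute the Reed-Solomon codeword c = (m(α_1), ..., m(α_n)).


c = [3, 9, 3, 10, 10]

Message polynomial: m(x) = 6 + 9·x + 1·x^2 (mod 11).
For each evaluation point α_i, compute m(α_i) mod 11:
  α_1 = 4: Horner steps 1 → 2 → 3, so m(4) = 3.
  α_2 = 10: Horner steps 1 → 8 → 9, so m(10) = 9.
  α_3 = 9: Horner steps 1 → 7 → 3, so m(9) = 3.
  α_4 = 8: Horner steps 1 → 6 → 10, so m(8) = 10.
  α_5 = 5: Horner steps 1 → 3 → 10, so m(5) = 10.
Codeword c = [3, 9, 3, 10, 10] ∈ F_11^5.


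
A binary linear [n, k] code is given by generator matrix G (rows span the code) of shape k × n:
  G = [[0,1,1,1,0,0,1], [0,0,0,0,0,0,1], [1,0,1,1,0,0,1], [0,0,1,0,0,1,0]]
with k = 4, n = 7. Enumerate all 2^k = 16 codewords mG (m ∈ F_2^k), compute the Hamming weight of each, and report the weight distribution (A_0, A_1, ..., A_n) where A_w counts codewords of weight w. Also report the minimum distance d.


Weight distribution: A_0 = 1, A_1 = 1, A_2 = 2, A_3 = 6, A_4 = 5, A_5 = 1. Minimum distance d = 1.

Enumerate all 2^4 = 16 messages m ∈ F_2^4.
For each, compute codeword c = mG in F_2^7, then tally its weight.
  m = 0000 → c = 0000000, weight = 0.
  m = 1000 → c = 0111001, weight = 4.
  m = 0100 → c = 0000001, weight = 1.
  m = 1100 → c = 0111000, weight = 3.
  m = 0010 → c = 1011001, weight = 4.
  m = 1010 → c = 1100000, weight = 2.
  m = 0110 → c = 1011000, weight = 3.
  m = 1110 → c = 1100001, weight = 3.
  m = 0001 → c = 0010010, weight = 2.
  m = 1001 → c = 0101011, weight = 4.
  m = 0101 → c = 0010011, weight = 3.
  m = 1101 → c = 0101010, weight = 3.
  m = 0011 → c = 1001011, weight = 4.
  m = 1011 → c = 1110010, weight = 4.
  m = 0111 → c = 1001010, weight = 3.
  m = 1111 → c = 1110011, weight = 5.
Tally weights:
  weight 0: 1 codewords.
  weight 1: 1 codewords.
  weight 2: 2 codewords.
  weight 3: 6 codewords.
  weight 4: 5 codewords.
  weight 5: 1 codewords.
Minimum distance d = smallest w > 0 with A_w > 0 = 1.
Sanity: Σ A_w = 16 = 2^4 = 16 ✓.


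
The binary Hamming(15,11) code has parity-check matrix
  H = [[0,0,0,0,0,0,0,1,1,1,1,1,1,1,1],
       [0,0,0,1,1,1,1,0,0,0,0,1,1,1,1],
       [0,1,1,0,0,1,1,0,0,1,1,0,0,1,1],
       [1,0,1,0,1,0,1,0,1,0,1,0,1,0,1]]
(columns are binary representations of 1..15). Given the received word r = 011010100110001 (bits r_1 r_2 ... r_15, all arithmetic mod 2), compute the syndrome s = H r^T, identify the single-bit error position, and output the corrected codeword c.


s = (1, 1, 0, 1)^T, error position = 13, corrected codeword c = 011010100110101

Compute s = H r^T mod 2 one row at a time:
  s_1 = 0 + 0 + 1 + 1 + 0 + 0 + 0 + 1 = 3 ≡ 1 (mod 2).
  s_2 = 0 + 1 + 0 + 1 + 0 + 0 + 0 + 1 = 3 ≡ 1 (mod 2).
  s_3 = 1 + 1 + 0 + 1 + 1 + 1 + 0 + 1 = 6 ≡ 0 (mod 2).
  s_4 = 0 + 1 + 1 + 1 + 0 + 1 + 0 + 1 = 5 ≡ 1 (mod 2).
s = (1, 1, 0, 1)^T — this equals column 13 of H (binary 1101), so error is at position 13.
Correct: flip bit 13 of r = 011010100110001 to get c = 011010100110101.


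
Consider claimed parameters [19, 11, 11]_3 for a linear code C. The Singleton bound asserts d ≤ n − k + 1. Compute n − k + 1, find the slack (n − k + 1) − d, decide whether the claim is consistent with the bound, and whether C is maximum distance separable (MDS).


Singleton RHS = n − k + 1 = 9, slack = -2, bound violated (no such code; not MDS).

Singleton bound: d ≤ n − k + 1.
Here n = 19, k = 11, so n − k + 1 = 9.
Given d = 11, check d ≤ 9: NO.
Slack = (n − k + 1) − d = -2.
The slack is negative: d = 11 exceeds n − k + 1 = 9 by 2, so the Singleton bound is violated and no linear [19, 11, 11]_3 code can exist. In particular it is not MDS (MDS requires d = n − k + 1 exactly).
Description: the claimed parameters are [19, 11, 11]_3; such a code would be impossible (violates the Singleton bound).


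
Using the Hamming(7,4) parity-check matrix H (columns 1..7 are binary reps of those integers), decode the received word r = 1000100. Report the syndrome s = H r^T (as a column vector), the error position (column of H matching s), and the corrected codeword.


s = (1, 0, 0)^T, error position = 4, corrected codeword c = 1001100

Compute s = H r^T mod 2 one row at a time:
  s_1 = 0 + 1 + 0 + 0 = 1 ≡ 1 (mod 2).
  s_2 = 0 + 0 + 0 + 0 = 0 ≡ 0 (mod 2).
  s_3 = 1 + 0 + 1 + 0 = 2 ≡ 0 (mod 2).
s = (1, 0, 0)^T — this equals column 4 of H (binary 100), so error is at position 4.
Correct: flip bit 4 of r = 1000100 to get c = 1001100.


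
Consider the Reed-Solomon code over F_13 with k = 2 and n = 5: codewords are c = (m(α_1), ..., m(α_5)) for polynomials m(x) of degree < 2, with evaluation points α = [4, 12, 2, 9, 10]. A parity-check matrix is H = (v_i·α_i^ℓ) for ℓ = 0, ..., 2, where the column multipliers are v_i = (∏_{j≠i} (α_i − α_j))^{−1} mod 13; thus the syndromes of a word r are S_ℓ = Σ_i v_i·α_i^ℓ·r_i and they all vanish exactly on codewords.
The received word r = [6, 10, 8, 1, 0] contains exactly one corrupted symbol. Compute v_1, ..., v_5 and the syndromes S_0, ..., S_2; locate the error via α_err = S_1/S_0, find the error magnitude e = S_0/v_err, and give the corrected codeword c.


S = (1, 12, 1), error at position 2, error magnitude e = 12, c = [6, 11, 8, 1, 0].

Step 1: column multipliers v_i = (∏_{j≠i}(α_i − α_j))^{−1} mod 13.
  i = 1 (α = 4): (4−12)(4−2)(4−9)(4−10) = (−8)·2·(−5)·(−6) = −480 ≡ 1, so v_1 = 1^{−1} = 1 (mod 13).
  i = 2 (α = 12): (12−4)(12−2)(12−9)(12−10) = 8·10·3·2 = 480 ≡ 12, so v_2 = 12^{−1} = 12 (mod 13).
  i = 3 (α = 2): (2−4)(2−12)(2−9)(2−10) = (−2)·(−10)·(−7)·(−8) = 1120 ≡ 2, so v_3 = 2^{−1} = 7 (mod 13).
  i = 4 (α = 9): (9−4)(9−12)(9−2)(9−10) = 5·(−3)·7·(−1) = 105 ≡ 1, so v_4 = 1^{−1} = 1 (mod 13).
  i = 5 (α = 10): (10−4)(10−12)(10−2)(10−9) = 6·(−2)·8·1 = −96 ≡ 8, so v_5 = 8^{−1} = 5 (mod 13).
  v = [1, 12, 7, 1, 5].
Step 2: syndromes of r = [6, 10, 8, 1, 0] (all sums mod 13).
  S_0 = Σ v_i r_i = 1·6 + 12·10 + 7·8 + 1·1 + 5·0 = 183 ≡ 1.
  S_1 = Σ v_i α_i r_i = 1·4·6 + 12·12·10 + 7·2·8 + 1·9·1 + 5·10·0 = 1585 ≡ 12.
  α_i^2 mod 13 = [3, 1, 4, 3, 9].
  S_2 = Σ v_i α_i^2 r_i = 1·3·6 + 12·1·10 + 7·4·8 + 1·3·1 + 5·9·0 = 365 ≡ 1.
  S = (1, 12, 1) ≠ 0, so r is not a codeword (an error is present).
Step 3: locate the error. For a single error e at position i, S_ℓ = v_i·e·α_i^ℓ, so α_err = S_1/S_0.
  S_0^{−1} = 1^{−1} = 1 (mod 13), so α_err = 12·1 = 12 ≡ 12 = α_2. Error position i = 2.
  Consistency check: S_2/S_1 = 1·12 = 12 ≡ 12 = α_err ✓ (single-error assumption holds).
Step 4: error magnitude e = S_0/v_2 = S_0·∏_{j≠2}(α_2 − α_j) = 1·12 = 12 ≡ 12 (mod 13).
Step 5: correct position 2: c_2 = r_2 − e = 10 − 12 ≡ 11 (mod 13). Hence c = [6, 11, 8, 1, 0].
  Check: interpolating c through the α_i gives m(x) = 10 + 12·x (degree < 2) with m(α_i) = c_i for every i, so c is indeed a codeword.


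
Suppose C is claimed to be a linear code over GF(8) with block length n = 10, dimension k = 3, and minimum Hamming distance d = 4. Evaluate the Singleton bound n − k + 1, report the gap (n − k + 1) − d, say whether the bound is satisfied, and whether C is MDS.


Singleton RHS = n − k + 1 = 8, slack = 4, bound satisfied, not MDS.

Singleton bound: d ≤ n − k + 1.
Here n = 10, k = 3, so n − k + 1 = 8.
Given d = 4, check d ≤ 8: YES.
Slack = (n − k + 1) − d = 4.
The code is NOT MDS (slack = 4 > 0).
Description: the claimed parameters are [10, 3, 4]_8; such a code would be non-MDS.


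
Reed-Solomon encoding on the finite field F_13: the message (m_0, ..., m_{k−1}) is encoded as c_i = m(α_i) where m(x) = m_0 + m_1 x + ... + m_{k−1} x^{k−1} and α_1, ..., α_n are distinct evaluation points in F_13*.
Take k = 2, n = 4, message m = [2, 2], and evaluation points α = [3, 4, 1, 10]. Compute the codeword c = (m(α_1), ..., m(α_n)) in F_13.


c = [8, 10, 4, 9]

Message polynomial: m(x) = 2 + 2·x (mod 13).
For each evaluation point α_i, compute m(α_i) mod 13:
  α_1 = 3: Horner steps 2 → 8, so m(3) = 8.
  α_2 = 4: Horner steps 2 → 10, so m(4) = 10.
  α_3 = 1: Horner steps 2 → 4, so m(1) = 4.
  α_4 = 10: Horner steps 2 → 9, so m(10) = 9.
Codeword c = [8, 10, 4, 9] ∈ F_13^4.


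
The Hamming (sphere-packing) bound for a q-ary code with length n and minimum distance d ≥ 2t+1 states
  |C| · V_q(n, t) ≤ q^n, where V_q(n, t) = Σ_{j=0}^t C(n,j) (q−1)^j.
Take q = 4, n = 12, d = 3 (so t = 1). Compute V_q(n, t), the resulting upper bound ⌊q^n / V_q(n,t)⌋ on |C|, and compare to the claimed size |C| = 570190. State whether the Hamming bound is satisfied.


V_q(n, t) = 37, q^n = 16777216, Hamming bound = 453438, |C| = 570190 > bound (violated).

Step 1: Compute V_q(n, t) = Σ_{j=0}^1 C(n, j) (q−1)^j.
  j = 0: C(12,0)·(3)^0 = 1·1 = 1.
  j = 1: C(12,1)·(3)^1 = 12·3 = 36.
  V_q(n, t) = 1 + 36 = 37.
Step 2: q^n = 4^12 = 16777216.
Step 3: Hamming bound ⌊q^n / V_q(n,t)⌋ = ⌊16777216/37⌋ = 453438.
Step 4: Compare |C| = 570190 to 453438: violated.
The claimed |C| lies above the Hamming bound, so no 4-ary code of length 12 with d ≥ 3 can have 570190 codewords.


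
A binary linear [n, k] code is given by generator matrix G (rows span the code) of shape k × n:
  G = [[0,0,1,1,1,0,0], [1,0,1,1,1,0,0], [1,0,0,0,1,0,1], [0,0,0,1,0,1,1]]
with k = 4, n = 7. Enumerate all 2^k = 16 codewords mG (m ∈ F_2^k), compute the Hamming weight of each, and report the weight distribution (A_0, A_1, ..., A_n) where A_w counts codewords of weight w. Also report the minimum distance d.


Weight distribution: A_0 = 1, A_1 = 1, A_2 = 2, A_3 = 6, A_4 = 5, A_5 = 1. Minimum distance d = 1.

Enumerate all 2^4 = 16 messages m ∈ F_2^4.
For each, compute codeword c = mG in F_2^7, then tally its weight.
  m = 0000 → c = 0000000, weight = 0.
  m = 1000 → c = 0011100, weight = 3.
  m = 0100 → c = 1011100, weight = 4.
  m = 1100 → c = 1000000, weight = 1.
  m = 0010 → c = 1000101, weight = 3.
  m = 1010 → c = 1011001, weight = 4.
  m = 0110 → c = 0011001, weight = 3.
  m = 1110 → c = 0000101, weight = 2.
  m = 0001 → c = 0001011, weight = 3.
  m = 1001 → c = 0010111, weight = 4.
  m = 0101 → c = 1010111, weight = 5.
  m = 1101 → c = 1001011, weight = 4.
  m = 0011 → c = 1001110, weight = 4.
  m = 1011 → c = 1010010, weight = 3.
  m = 0111 → c = 0010010, weight = 2.
  m = 1111 → c = 0001110, weight = 3.
Tally weights:
  weight 0: 1 codewords.
  weight 1: 1 codewords.
  weight 2: 2 codewords.
  weight 3: 6 codewords.
  weight 4: 5 codewords.
  weight 5: 1 codewords.
Minimum distance d = smallest w > 0 with A_w > 0 = 1.
Sanity: Σ A_w = 16 = 2^4 = 16 ✓.


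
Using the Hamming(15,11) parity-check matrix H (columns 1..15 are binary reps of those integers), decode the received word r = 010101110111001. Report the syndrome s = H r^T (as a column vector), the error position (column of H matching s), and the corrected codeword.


s = (1, 1, 0, 1)^T, error position = 13, corrected codeword c = 010101110111101

Compute s = H r^T mod 2 one row at a time:
  s_1 = 1 + 0 + 1 + 1 + 1 + 0 + 0 + 1 = 5 ≡ 1 (mod 2).
  s_2 = 1 + 0 + 1 + 1 + 1 + 0 + 0 + 1 = 5 ≡ 1 (mod 2).
  s_3 = 1 + 0 + 1 + 1 + 1 + 1 + 0 + 1 = 6 ≡ 0 (mod 2).
  s_4 = 0 + 0 + 0 + 1 + 0 + 1 + 0 + 1 = 3 ≡ 1 (mod 2).
s = (1, 1, 0, 1)^T — this equals column 13 of H (binary 1101), so error is at position 13.
Correct: flip bit 13 of r = 010101110111001 to get c = 010101110111101.


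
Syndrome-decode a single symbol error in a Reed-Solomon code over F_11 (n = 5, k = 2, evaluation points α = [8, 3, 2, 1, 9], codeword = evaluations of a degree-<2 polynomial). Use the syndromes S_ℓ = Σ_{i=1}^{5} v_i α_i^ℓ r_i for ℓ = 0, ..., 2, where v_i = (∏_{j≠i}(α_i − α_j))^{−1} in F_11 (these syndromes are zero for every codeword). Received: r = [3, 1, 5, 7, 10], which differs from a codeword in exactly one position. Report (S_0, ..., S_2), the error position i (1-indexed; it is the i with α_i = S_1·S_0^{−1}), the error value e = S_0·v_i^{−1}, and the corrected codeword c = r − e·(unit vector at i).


S = (10, 10, 10), error at position 4, error magnitude e = 9, c = [3, 1, 5, 9, 10].

Step 1: column multipliers v_i = (∏_{j≠i}(α_i − α_j))^{−1} mod 11.
  i = 1 (α = 8): (8−3)(8−2)(8−1)(8−9) = 5·6·7·(−1) = −210 ≡ 10, so v_1 = 10^{−1} = 10 (mod 11).
  i = 2 (α = 3): (3−8)(3−2)(3−1)(3−9) = (−5)·1·2·(−6) = 60 ≡ 5, so v_2 = 5^{−1} = 9 (mod 11).
  i = 3 (α = 2): (2−8)(2−3)(2−1)(2−9) = (−6)·(−1)·1·(−7) = −42 ≡ 2, so v_3 = 2^{−1} = 6 (mod 11).
  i = 4 (α = 1): (1−8)(1−3)(1−2)(1−9) = (−7)·(−2)·(−1)·(−8) = 112 ≡ 2, so v_4 = 2^{−1} = 6 (mod 11).
  i = 5 (α = 9): (9−8)(9−3)(9−2)(9−1) = 1·6·7·8 = 336 ≡ 6, so v_5 = 6^{−1} = 2 (mod 11).
  v = [10, 9, 6, 6, 2].
Step 2: syndromes of r = [3, 1, 5, 7, 10] (all sums mod 11).
  S_0 = Σ v_i r_i = 10·3 + 9·1 + 6·5 + 6·7 + 2·10 = 131 ≡ 10.
  S_1 = Σ v_i α_i r_i = 10·8·3 + 9·3·1 + 6·2·5 + 6·1·7 + 2·9·10 = 549 ≡ 10.
  α_i^2 mod 11 = [9, 9, 4, 1, 4].
  S_2 = Σ v_i α_i^2 r_i = 10·9·3 + 9·9·1 + 6·4·5 + 6·1·7 + 2·4·10 = 593 ≡ 10.
  S = (10, 10, 10) ≠ 0, so r is not a codeword (an error is present).
Step 3: locate the error. For a single error e at position i, S_ℓ = v_i·e·α_i^ℓ, so α_err = S_1/S_0.
  S_0^{−1} = 10^{−1} = 10 (mod 11), so α_err = 10·10 = 100 ≡ 1 = α_4. Error position i = 4.
  Consistency check: S_2/S_1 = 10·10 = 100 ≡ 1 = α_err ✓ (single-error assumption holds).
Step 4: error magnitude e = S_0/v_4 = S_0·∏_{j≠4}(α_4 − α_j) = 10·2 = 20 ≡ 9 (mod 11).
Step 5: correct position 4: c_4 = r_4 − e = 7 − 9 ≡ 9 (mod 11). Hence c = [3, 1, 5, 9, 10].
  Check: interpolating c through the α_i gives m(x) = 2 + 7·x (degree < 2) with m(α_i) = c_i for every i, so c is indeed a codeword.


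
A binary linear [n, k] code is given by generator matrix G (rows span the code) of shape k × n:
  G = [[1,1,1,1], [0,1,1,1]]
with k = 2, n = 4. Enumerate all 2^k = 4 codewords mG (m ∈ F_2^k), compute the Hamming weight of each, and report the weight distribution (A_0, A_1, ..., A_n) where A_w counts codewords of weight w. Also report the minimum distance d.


Weight distribution: A_0 = 1, A_1 = 1, A_3 = 1, A_4 = 1. Minimum distance d = 1.

Enumerate all 2^2 = 4 messages m ∈ F_2^2.
For each, compute codeword c = mG in F_2^4, then tally its weight.
  m = 00 → c = 0000, weight = 0.
  m = 10 → c = 1111, weight = 4.
  m = 01 → c = 0111, weight = 3.
  m = 11 → c = 1000, weight = 1.
Tally weights:
  weight 0: 1 codewords.
  weight 1: 1 codewords.
  weight 3: 1 codewords.
  weight 4: 1 codewords.
Minimum distance d = smallest w > 0 with A_w > 0 = 1.
Sanity: Σ A_w = 4 = 2^2 = 4 ✓.


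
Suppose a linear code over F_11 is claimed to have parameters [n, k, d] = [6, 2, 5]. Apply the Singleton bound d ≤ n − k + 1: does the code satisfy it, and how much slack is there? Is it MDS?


Singleton RHS = n − k + 1 = 5, slack = 0, bound satisfied, MDS.

Singleton bound: d ≤ n − k + 1.
Here n = 6, k = 2, so n − k + 1 = 5.
Given d = 5, check d ≤ 5: YES.
Slack = (n − k + 1) − d = 0.
The code is MDS (slack = 0).
Description: the claimed parameters are [6, 2, 5]_11; such a code would be MDS (meets Singleton bound).


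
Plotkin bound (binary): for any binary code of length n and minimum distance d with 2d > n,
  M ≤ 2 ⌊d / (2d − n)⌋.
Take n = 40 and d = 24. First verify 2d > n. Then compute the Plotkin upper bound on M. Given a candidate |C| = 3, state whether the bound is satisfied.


Plotkin bound M ≤ 6; given |C| = 3 ≤ bound (satisfied).

Check applicability: 2d = 48, n = 40.
2d − n = 8 > 0, so Plotkin applies.
Compute d/(2d−n) = 24/8 ≈ 3.0000.
⌊d/(2d−n)⌋ = 3.
Plotkin bound: M ≤ 2·3 = 6.
Given |C| = 3, check: satisfied.
This |C| is below the Plotkin bound.


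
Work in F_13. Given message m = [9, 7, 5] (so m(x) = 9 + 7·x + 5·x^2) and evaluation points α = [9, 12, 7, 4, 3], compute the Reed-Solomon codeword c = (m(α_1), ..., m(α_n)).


c = [9, 7, 4, 0, 10]

Message polynomial: m(x) = 9 + 7·x + 5·x^2 (mod 13).
For each evaluation point α_i, compute m(α_i) mod 13:
  α_1 = 9: Horner steps 5 → 0 → 9, so m(9) = 9.
  α_2 = 12: Horner steps 5 → 2 → 7, so m(12) = 7.
  α_3 = 7: Horner steps 5 → 3 → 4, so m(7) = 4.
  α_4 = 4: Horner steps 5 → 1 → 0, so m(4) = 0.
  α_5 = 3: Horner steps 5 → 9 → 10, so m(3) = 10.
Codeword c = [9, 7, 4, 0, 10] ∈ F_13^5.


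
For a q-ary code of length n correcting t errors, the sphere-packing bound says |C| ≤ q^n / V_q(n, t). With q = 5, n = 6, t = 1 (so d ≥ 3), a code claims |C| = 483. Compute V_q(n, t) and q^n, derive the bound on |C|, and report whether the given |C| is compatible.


V_q(n, t) = 25, q^n = 15625, Hamming bound = 625, |C| = 483 ≤ bound (satisfied).

Step 1: Compute V_q(n, t) = Σ_{j=0}^1 C(n, j) (q−1)^j.
  j = 0: C(6,0)·(4)^0 = 1·1 = 1.
  j = 1: C(6,1)·(4)^1 = 6·4 = 24.
  V_q(n, t) = 1 + 24 = 25.
Step 2: q^n = 5^6 = 15625.
Step 3: Hamming bound ⌊q^n / V_q(n,t)⌋ = ⌊15625/25⌋ = 625.
Step 4: Compare |C| = 483 to 625: satisfied.
The claimed |C| lies below the Hamming bound.


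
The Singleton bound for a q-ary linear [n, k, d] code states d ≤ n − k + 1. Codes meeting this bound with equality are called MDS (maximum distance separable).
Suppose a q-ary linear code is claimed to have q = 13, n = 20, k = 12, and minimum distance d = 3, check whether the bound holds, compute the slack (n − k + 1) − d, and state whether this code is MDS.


Singleton RHS = n − k + 1 = 9, slack = 6, bound satisfied, not MDS.

Singleton bound: d ≤ n − k + 1.
Here n = 20, k = 12, so n − k + 1 = 9.
Given d = 3, check d ≤ 9: YES.
Slack = (n − k + 1) − d = 6.
The code is NOT MDS (slack = 6 > 0).
Description: the claimed parameters are [20, 12, 3]_13; such a code would be non-MDS.


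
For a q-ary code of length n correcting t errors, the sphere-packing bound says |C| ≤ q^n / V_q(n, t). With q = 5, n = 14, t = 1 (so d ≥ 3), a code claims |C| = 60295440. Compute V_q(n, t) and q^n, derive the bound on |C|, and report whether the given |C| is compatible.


V_q(n, t) = 57, q^n = 6103515625, Hamming bound = 107079221, |C| = 60295440 ≤ bound (satisfied).

Step 1: Compute V_q(n, t) = Σ_{j=0}^1 C(n, j) (q−1)^j.
  j = 0: C(14,0)·(4)^0 = 1·1 = 1.
  j = 1: C(14,1)·(4)^1 = 14·4 = 56.
  V_q(n, t) = 1 + 56 = 57.
Step 2: q^n = 5^14 = 6103515625.
Step 3: Hamming bound ⌊q^n / V_q(n,t)⌋ = ⌊6103515625/57⌋ = 107079221.
Step 4: Compare |C| = 60295440 to 107079221: satisfied.
The claimed |C| lies below the Hamming bound.


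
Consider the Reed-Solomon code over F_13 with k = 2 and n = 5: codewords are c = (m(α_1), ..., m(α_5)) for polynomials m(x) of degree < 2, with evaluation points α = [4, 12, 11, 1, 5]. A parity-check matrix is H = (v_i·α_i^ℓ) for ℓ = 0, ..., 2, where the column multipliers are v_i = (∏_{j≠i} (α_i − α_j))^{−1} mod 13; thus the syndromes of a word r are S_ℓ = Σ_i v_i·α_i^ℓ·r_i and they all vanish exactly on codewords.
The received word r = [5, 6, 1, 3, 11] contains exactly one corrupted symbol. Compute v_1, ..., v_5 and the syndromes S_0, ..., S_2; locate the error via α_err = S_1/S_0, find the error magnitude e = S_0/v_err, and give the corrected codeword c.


S = (12, 8, 1), error at position 5, error magnitude e = 1, c = [5, 6, 1, 3, 10].

Step 1: column multipliers v_i = (∏_{j≠i}(α_i − α_j))^{−1} mod 13.
  i = 1 (α = 4): (4−12)(4−11)(4−1)(4−5) = (−8)·(−7)·3·(−1) = −168 ≡ 1, so v_1 = 1^{−1} = 1 (mod 13).
  i = 2 (α = 12): (12−4)(12−11)(12−1)(12−5) = 8·1·11·7 = 616 ≡ 5, so v_2 = 5^{−1} = 8 (mod 13).
  i = 3 (α = 11): (11−4)(11−12)(11−1)(11−5) = 7·(−1)·10·6 = −420 ≡ 9, so v_3 = 9^{−1} = 3 (mod 13).
  i = 4 (α = 1): (1−4)(1−12)(1−11)(1−5) = (−3)·(−11)·(−10)·(−4) = 1320 ≡ 7, so v_4 = 7^{−1} = 2 (mod 13).
  i = 5 (α = 5): (5−4)(5−12)(5−11)(5−1) = 1·(−7)·(−6)·4 = 168 ≡ 12, so v_5 = 12^{−1} = 12 (mod 13).
  v = [1, 8, 3, 2, 12].
Step 2: syndromes of r = [5, 6, 1, 3, 11] (all sums mod 13).
  S_0 = Σ v_i r_i = 1·5 + 8·6 + 3·1 + 2·3 + 12·11 = 194 ≡ 12.
  S_1 = Σ v_i α_i r_i = 1·4·5 + 8·12·6 + 3·11·1 + 2·1·3 + 12·5·11 = 1295 ≡ 8.
  α_i^2 mod 13 = [3, 1, 4, 1, 12].
  S_2 = Σ v_i α_i^2 r_i = 1·3·5 + 8·1·6 + 3·4·1 + 2·1·3 + 12·12·11 = 1665 ≡ 1.
  S = (12, 8, 1) ≠ 0, so r is not a codeword (an error is present).
Step 3: locate the error. For a single error e at position i, S_ℓ = v_i·e·α_i^ℓ, so α_err = S_1/S_0.
  S_0^{−1} = 12^{−1} = 12 (mod 13), so α_err = 8·12 = 96 ≡ 5 = α_5. Error position i = 5.
  Consistency check: S_2/S_1 = 1·5 = 5 ≡ 5 = α_err ✓ (single-error assumption holds).
Step 4: error magnitude e = S_0/v_5 = S_0·∏_{j≠5}(α_5 − α_j) = 12·12 = 144 ≡ 1 (mod 13).
Step 5: correct position 5: c_5 = r_5 − e = 11 − 1 ≡ 10 (mod 13). Hence c = [5, 6, 1, 3, 10].
  Check: interpolating c through the α_i gives m(x) = 11 + 5·x (degree < 2) with m(α_i) = c_i for every i, so c is indeed a codeword.


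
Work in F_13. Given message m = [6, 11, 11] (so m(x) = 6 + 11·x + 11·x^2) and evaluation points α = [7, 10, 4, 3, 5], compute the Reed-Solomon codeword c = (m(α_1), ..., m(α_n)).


c = [11, 7, 5, 8, 11]

Message polynomial: m(x) = 6 + 11·x + 11·x^2 (mod 13).
For each evaluation point α_i, compute m(α_i) mod 13:
  α_1 = 7: Horner steps 11 → 10 → 11, so m(7) = 11.
  α_2 = 10: Horner steps 11 → 4 → 7, so m(10) = 7.
  α_3 = 4: Horner steps 11 → 3 → 5, so m(4) = 5.
  α_4 = 3: Horner steps 11 → 5 → 8, so m(3) = 8.
  α_5 = 5: Horner steps 11 → 1 → 11, so m(5) = 11.
Codeword c = [11, 7, 5, 8, 11] ∈ F_13^5.


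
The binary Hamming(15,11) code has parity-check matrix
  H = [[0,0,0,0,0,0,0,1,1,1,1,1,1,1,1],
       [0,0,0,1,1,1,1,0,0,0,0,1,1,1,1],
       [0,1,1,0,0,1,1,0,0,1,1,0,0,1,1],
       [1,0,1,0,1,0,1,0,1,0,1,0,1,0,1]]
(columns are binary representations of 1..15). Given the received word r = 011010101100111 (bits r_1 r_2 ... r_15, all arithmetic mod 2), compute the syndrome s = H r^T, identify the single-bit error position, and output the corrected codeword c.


s = (1, 1, 0, 0)^T, error position = 12, corrected codeword c = 011010101101111

Compute s = H r^T mod 2 one row at a time:
  s_1 = 0 + 1 + 1 + 0 + 0 + 1 + 1 + 1 = 5 ≡ 1 (mod 2).
  s_2 = 0 + 1 + 0 + 1 + 0 + 1 + 1 + 1 = 5 ≡ 1 (mod 2).
  s_3 = 1 + 1 + 0 + 1 + 1 + 0 + 1 + 1 = 6 ≡ 0 (mod 2).
  s_4 = 0 + 1 + 1 + 1 + 1 + 0 + 1 + 1 = 6 ≡ 0 (mod 2).
s = (1, 1, 0, 0)^T — this equals column 12 of H (binary 1100), so error is at position 12.
Correct: flip bit 12 of r = 011010101100111 to get c = 011010101101111.


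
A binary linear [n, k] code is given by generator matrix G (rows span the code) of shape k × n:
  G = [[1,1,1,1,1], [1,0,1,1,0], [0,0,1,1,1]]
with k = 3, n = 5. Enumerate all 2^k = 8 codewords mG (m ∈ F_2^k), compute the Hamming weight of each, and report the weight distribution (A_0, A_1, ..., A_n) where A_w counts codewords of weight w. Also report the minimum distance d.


Weight distribution: A_0 = 1, A_2 = 3, A_3 = 3, A_5 = 1. Minimum distance d = 2.

Enumerate all 2^3 = 8 messages m ∈ F_2^3.
For each, compute codeword c = mG in F_2^5, then tally its weight.
  m = 000 → c = 00000, weight = 0.
  m = 100 → c = 11111, weight = 5.
  m = 010 → c = 10110, weight = 3.
  m = 110 → c = 01001, weight = 2.
  m = 001 → c = 00111, weight = 3.
  m = 101 → c = 11000, weight = 2.
  m = 011 → c = 10001, weight = 2.
  m = 111 → c = 01110, weight = 3.
Tally weights:
  weight 0: 1 codewords.
  weight 2: 3 codewords.
  weight 3: 3 codewords.
  weight 5: 1 codewords.
Minimum distance d = smallest w > 0 with A_w > 0 = 2.
Sanity: Σ A_w = 8 = 2^3 = 8 ✓.


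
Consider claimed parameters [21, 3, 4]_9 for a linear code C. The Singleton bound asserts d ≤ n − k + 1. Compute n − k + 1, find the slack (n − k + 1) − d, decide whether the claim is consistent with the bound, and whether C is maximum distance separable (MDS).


Singleton RHS = n − k + 1 = 19, slack = 15, bound satisfied, not MDS.

Singleton bound: d ≤ n − k + 1.
Here n = 21, k = 3, so n − k + 1 = 19.
Given d = 4, check d ≤ 19: YES.
Slack = (n − k + 1) − d = 15.
The code is NOT MDS (slack = 15 > 0).
Description: the claimed parameters are [21, 3, 4]_9; such a code would be non-MDS.


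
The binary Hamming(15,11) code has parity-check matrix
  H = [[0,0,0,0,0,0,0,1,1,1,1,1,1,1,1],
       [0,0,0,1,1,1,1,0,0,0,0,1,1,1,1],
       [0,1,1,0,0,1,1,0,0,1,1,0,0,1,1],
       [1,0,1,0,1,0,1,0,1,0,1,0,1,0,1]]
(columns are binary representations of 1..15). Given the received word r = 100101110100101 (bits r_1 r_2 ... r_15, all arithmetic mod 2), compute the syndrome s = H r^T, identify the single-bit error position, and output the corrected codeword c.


s = (0, 1, 0, 0)^T, error position = 4, corrected codeword c = 100001110100101

Compute s = H r^T mod 2 one row at a time:
  s_1 = 1 + 0 + 1 + 0 + 0 + 1 + 0 + 1 = 4 ≡ 0 (mod 2).
  s_2 = 1 + 0 + 1 + 1 + 0 + 1 + 0 + 1 = 5 ≡ 1 (mod 2).
  s_3 = 0 + 0 + 1 + 1 + 1 + 0 + 0 + 1 = 4 ≡ 0 (mod 2).
  s_4 = 1 + 0 + 0 + 1 + 0 + 0 + 1 + 1 = 4 ≡ 0 (mod 2).
s = (0, 1, 0, 0)^T — this equals column 4 of H (binary 0100), so error is at position 4.
Correct: flip bit 4 of r = 100101110100101 to get c = 100001110100101.


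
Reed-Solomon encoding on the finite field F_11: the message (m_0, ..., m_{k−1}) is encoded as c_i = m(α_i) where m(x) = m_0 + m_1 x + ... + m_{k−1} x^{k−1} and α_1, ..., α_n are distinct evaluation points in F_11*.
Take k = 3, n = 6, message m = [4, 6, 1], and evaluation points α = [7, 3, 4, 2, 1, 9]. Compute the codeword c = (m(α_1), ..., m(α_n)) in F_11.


c = [7, 9, 0, 9, 0, 7]

Message polynomial: m(x) = 4 + 6·x + 1·x^2 (mod 11).
For each evaluation point α_i, compute m(α_i) mod 11:
  α_1 = 7: Horner steps 1 → 2 → 7, so m(7) = 7.
  α_2 = 3: Horner steps 1 → 9 → 9, so m(3) = 9.
  α_3 = 4: Horner steps 1 → 10 → 0, so m(4) = 0.
  α_4 = 2: Horner steps 1 → 8 → 9, so m(2) = 9.
  α_5 = 1: Horner steps 1 → 7 → 0, so m(1) = 0.
  α_6 = 9: Horner steps 1 → 4 → 7, so m(9) = 7.
Codeword c = [7, 9, 0, 9, 0, 7] ∈ F_11^6.


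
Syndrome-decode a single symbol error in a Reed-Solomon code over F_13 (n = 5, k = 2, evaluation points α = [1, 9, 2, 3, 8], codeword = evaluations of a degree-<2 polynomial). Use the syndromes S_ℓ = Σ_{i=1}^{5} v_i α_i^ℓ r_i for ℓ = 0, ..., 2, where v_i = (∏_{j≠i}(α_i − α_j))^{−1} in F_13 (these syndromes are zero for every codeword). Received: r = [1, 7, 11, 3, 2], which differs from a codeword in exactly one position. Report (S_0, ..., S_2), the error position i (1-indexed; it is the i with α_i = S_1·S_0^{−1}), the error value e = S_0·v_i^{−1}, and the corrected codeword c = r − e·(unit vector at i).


S = (1, 1, 1), error at position 1, error magnitude e = 8, c = [6, 7, 11, 3, 2].

Step 1: column multipliers v_i = (∏_{j≠i}(α_i − α_j))^{−1} mod 13.
  i = 1 (α = 1): (1−9)(1−2)(1−3)(1−8) = (−8)·(−1)·(−2)·(−7) = 112 ≡ 8, so v_1 = 8^{−1} = 5 (mod 13).
  i = 2 (α = 9): (9−1)(9−2)(9−3)(9−8) = 8·7·6·1 = 336 ≡ 11, so v_2 = 11^{−1} = 6 (mod 13).
  i = 3 (α = 2): (2−1)(2−9)(2−3)(2−8) = 1·(−7)·(−1)·(−6) = −42 ≡ 10, so v_3 = 10^{−1} = 4 (mod 13).
  i = 4 (α = 3): (3−1)(3−9)(3−2)(3−8) = 2·(−6)·1·(−5) = 60 ≡ 8, so v_4 = 8^{−1} = 5 (mod 13).
  i = 5 (α = 8): (8−1)(8−9)(8−2)(8−3) = 7·(−1)·6·5 = −210 ≡ 11, so v_5 = 11^{−1} = 6 (mod 13).
  v = [5, 6, 4, 5, 6].
Step 2: syndromes of r = [1, 7, 11, 3, 2] (all sums mod 13).
  S_0 = Σ v_i r_i = 5·1 + 6·7 + 4·11 + 5·3 + 6·2 = 118 ≡ 1.
  S_1 = Σ v_i α_i r_i = 5·1·1 + 6·9·7 + 4·2·11 + 5·3·3 + 6·8·2 = 612 ≡ 1.
  α_i^2 mod 13 = [1, 3, 4, 9, 12].
  S_2 = Σ v_i α_i^2 r_i = 5·1·1 + 6·3·7 + 4·4·11 + 5·9·3 + 6·12·2 = 586 ≡ 1.
  S = (1, 1, 1) ≠ 0, so r is not a codeword (an error is present).
Step 3: locate the error. For a single error e at position i, S_ℓ = v_i·e·α_i^ℓ, so α_err = S_1/S_0.
  S_0^{−1} = 1^{−1} = 1 (mod 13), so α_err = 1·1 = 1 ≡ 1 = α_1. Error position i = 1.
  Consistency check: S_2/S_1 = 1·1 = 1 ≡ 1 = α_err ✓ (single-error assumption holds).
Step 4: error magnitude e = S_0/v_1 = S_0·∏_{j≠1}(α_1 − α_j) = 1·8 = 8 ≡ 8 (mod 13).
Step 5: correct position 1: c_1 = r_1 − e = 1 − 8 ≡ 6 (mod 13). Hence c = [6, 7, 11, 3, 2].
  Check: interpolating c through the α_i gives m(x) = 1 + 5·x (degree < 2) with m(α_i) = c_i for every i, so c is indeed a codeword.


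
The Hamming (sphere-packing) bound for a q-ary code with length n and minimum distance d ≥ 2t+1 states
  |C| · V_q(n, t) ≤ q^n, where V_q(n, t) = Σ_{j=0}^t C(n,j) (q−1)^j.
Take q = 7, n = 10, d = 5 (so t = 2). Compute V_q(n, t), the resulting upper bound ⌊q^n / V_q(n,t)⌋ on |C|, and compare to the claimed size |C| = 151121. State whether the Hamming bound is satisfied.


V_q(n, t) = 1681, q^n = 282475249, Hamming bound = 168040, |C| = 151121 ≤ bound (satisfied).

Step 1: Compute V_q(n, t) = Σ_{j=0}^2 C(n, j) (q−1)^j.
  j = 0: C(10,0)·(6)^0 = 1·1 = 1.
  j = 1: C(10,1)·(6)^1 = 10·6 = 60.
  j = 2: C(10,2)·(6)^2 = 45·36 = 1620.
  V_q(n, t) = 1 + 60 + 1620 = 1681.
Step 2: q^n = 7^10 = 282475249.
Step 3: Hamming bound ⌊q^n / V_q(n,t)⌋ = ⌊282475249/1681⌋ = 168040.
Step 4: Compare |C| = 151121 to 168040: satisfied.
The claimed |C| lies below the Hamming bound.


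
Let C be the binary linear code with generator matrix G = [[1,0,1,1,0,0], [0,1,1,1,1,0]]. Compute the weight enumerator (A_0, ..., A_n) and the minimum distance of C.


Weight distribution: A_0 = 1, A_3 = 2, A_4 = 1. Minimum distance d = 3.

Enumerate all 2^2 = 4 messages m ∈ F_2^2.
For each, compute codeword c = mG in F_2^6, then tally its weight.
  m = 00 → c = 000000, weight = 0.
  m = 10 → c = 101100, weight = 3.
  m = 01 → c = 011110, weight = 4.
  m = 11 → c = 110010, weight = 3.
Tally weights:
  weight 0: 1 codewords.
  weight 3: 2 codewords.
  weight 4: 1 codewords.
Minimum distance d = smallest w > 0 with A_w > 0 = 3.
Sanity: Σ A_w = 4 = 2^2 = 4 ✓.


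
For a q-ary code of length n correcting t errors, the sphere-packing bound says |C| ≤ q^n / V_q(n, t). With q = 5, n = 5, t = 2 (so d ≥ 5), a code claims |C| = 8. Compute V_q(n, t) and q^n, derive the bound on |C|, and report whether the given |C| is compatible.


V_q(n, t) = 181, q^n = 3125, Hamming bound = 17, |C| = 8 ≤ bound (satisfied).

Step 1: Compute V_q(n, t) = Σ_{j=0}^2 C(n, j) (q−1)^j.
  j = 0: C(5,0)·(4)^0 = 1·1 = 1.
  j = 1: C(5,1)·(4)^1 = 5·4 = 20.
  j = 2: C(5,2)·(4)^2 = 10·16 = 160.
  V_q(n, t) = 1 + 20 + 160 = 181.
Step 2: q^n = 5^5 = 3125.
Step 3: Hamming bound ⌊q^n / V_q(n,t)⌋ = ⌊3125/181⌋ = 17.
Step 4: Compare |C| = 8 to 17: satisfied.
The claimed |C| lies below the Hamming bound.


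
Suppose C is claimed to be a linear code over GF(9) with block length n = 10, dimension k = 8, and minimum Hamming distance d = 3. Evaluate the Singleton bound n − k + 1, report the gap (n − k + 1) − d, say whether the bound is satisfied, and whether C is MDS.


Singleton RHS = n − k + 1 = 3, slack = 0, bound satisfied, MDS.

Singleton bound: d ≤ n − k + 1.
Here n = 10, k = 8, so n − k + 1 = 3.
Given d = 3, check d ≤ 3: YES.
Slack = (n − k + 1) − d = 0.
The code is MDS (slack = 0).
Description: the claimed parameters are [10, 8, 3]_9; such a code would be MDS (meets Singleton bound).


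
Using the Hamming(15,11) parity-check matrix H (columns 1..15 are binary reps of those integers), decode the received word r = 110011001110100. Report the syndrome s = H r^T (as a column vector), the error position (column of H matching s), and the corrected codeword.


s = (0, 1, 0, 1)^T, error position = 5, corrected codeword c = 110001001110100

Compute s = H r^T mod 2 one row at a time:
  s_1 = 0 + 1 + 1 + 1 + 0 + 1 + 0 + 0 = 4 ≡ 0 (mod 2).
  s_2 = 0 + 1 + 1 + 0 + 0 + 1 + 0 + 0 = 3 ≡ 1 (mod 2).
  s_3 = 1 + 0 + 1 + 0 + 1 + 1 + 0 + 0 = 4 ≡ 0 (mod 2).
  s_4 = 1 + 0 + 1 + 0 + 1 + 1 + 1 + 0 = 5 ≡ 1 (mod 2).
s = (0, 1, 0, 1)^T — this equals column 5 of H (binary 0101), so error is at position 5.
Correct: flip bit 5 of r = 110011001110100 to get c = 110001001110100.


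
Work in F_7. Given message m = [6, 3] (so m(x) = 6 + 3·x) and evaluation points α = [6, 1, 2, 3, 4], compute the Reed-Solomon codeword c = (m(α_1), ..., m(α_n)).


c = [3, 2, 5, 1, 4]

Message polynomial: m(x) = 6 + 3·x (mod 7).
For each evaluation point α_i, compute m(α_i) mod 7:
  α_1 = 6: Horner steps 3 → 3, so m(6) = 3.
  α_2 = 1: Horner steps 3 → 2, so m(1) = 2.
  α_3 = 2: Horner steps 3 → 5, so m(2) = 5.
  α_4 = 3: Horner steps 3 → 1, so m(3) = 1.
  α_5 = 4: Horner steps 3 → 4, so m(4) = 4.
Codeword c = [3, 2, 5, 1, 4] ∈ F_7^5.


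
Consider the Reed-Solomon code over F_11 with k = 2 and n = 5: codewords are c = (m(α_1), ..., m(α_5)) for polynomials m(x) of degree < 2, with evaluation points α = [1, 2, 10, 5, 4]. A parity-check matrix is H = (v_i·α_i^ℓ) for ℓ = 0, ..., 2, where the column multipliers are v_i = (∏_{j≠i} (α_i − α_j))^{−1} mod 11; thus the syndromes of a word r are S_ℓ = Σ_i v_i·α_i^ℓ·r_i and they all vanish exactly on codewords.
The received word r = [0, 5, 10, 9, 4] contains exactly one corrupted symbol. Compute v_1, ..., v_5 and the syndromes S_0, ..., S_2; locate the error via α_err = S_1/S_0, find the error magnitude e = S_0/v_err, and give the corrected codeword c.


S = (5, 6, 5), error at position 3, error magnitude e = 9, c = [0, 5, 1, 9, 4].

Step 1: column multipliers v_i = (∏_{j≠i}(α_i − α_j))^{−1} mod 11.
  i = 1 (α = 1): (1−2)(1−10)(1−5)(1−4) = (−1)·(−9)·(−4)·(−3) = 108 ≡ 9, so v_1 = 9^{−1} = 5 (mod 11).
  i = 2 (α = 2): (2−1)(2−10)(2−5)(2−4) = 1·(−8)·(−3)·(−2) = −48 ≡ 7, so v_2 = 7^{−1} = 8 (mod 11).
  i = 3 (α = 10): (10−1)(10−2)(10−5)(10−4) = 9·8·5·6 = 2160 ≡ 4, so v_3 = 4^{−1} = 3 (mod 11).
  i = 4 (α = 5): (5−1)(5−2)(5−10)(5−4) = 4·3·(−5)·1 = −60 ≡ 6, so v_4 = 6^{−1} = 2 (mod 11).
  i = 5 (α = 4): (4−1)(4−2)(4−10)(4−5) = 3·2·(−6)·(−1) = 36 ≡ 3, so v_5 = 3^{−1} = 4 (mod 11).
  v = [5, 8, 3, 2, 4].
Step 2: syndromes of r = [0, 5, 10, 9, 4] (all sums mod 11).
  S_0 = Σ v_i r_i = 5·0 + 8·5 + 3·10 + 2·9 + 4·4 = 104 ≡ 5.
  S_1 = Σ v_i α_i r_i = 5·1·0 + 8·2·5 + 3·10·10 + 2·5·9 + 4·4·4 = 534 ≡ 6.
  α_i^2 mod 11 = [1, 4, 1, 3, 5].
  S_2 = Σ v_i α_i^2 r_i = 5·1·0 + 8·4·5 + 3·1·10 + 2·3·9 + 4·5·4 = 324 ≡ 5.
  S = (5, 6, 5) ≠ 0, so r is not a codeword (an error is present).
Step 3: locate the error. For a single error e at position i, S_ℓ = v_i·e·α_i^ℓ, so α_err = S_1/S_0.
  S_0^{−1} = 5^{−1} = 9 (mod 11), so α_err = 6·9 = 54 ≡ 10 = α_3. Error position i = 3.
  Consistency check: S_2/S_1 = 5·2 = 10 ≡ 10 = α_err ✓ (single-error assumption holds).
Step 4: error magnitude e = S_0/v_3 = S_0·∏_{j≠3}(α_3 − α_j) = 5·4 = 20 ≡ 9 (mod 11).
Step 5: correct position 3: c_3 = r_3 − e = 10 − 9 ≡ 1 (mod 11). Hence c = [0, 5, 1, 9, 4].
  Check: interpolating c through the α_i gives m(x) = 6 + 5·x (degree < 2) with m(α_i) = c_i for every i, so c is indeed a codeword.


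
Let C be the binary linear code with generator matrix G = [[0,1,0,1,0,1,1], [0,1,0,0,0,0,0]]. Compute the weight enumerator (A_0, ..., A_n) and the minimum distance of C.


Weight distribution: A_0 = 1, A_1 = 1, A_3 = 1, A_4 = 1. Minimum distance d = 1.

Enumerate all 2^2 = 4 messages m ∈ F_2^2.
For each, compute codeword c = mG in F_2^7, then tally its weight.
  m = 00 → c = 0000000, weight = 0.
  m = 10 → c = 0101011, weight = 4.
  m = 01 → c = 0100000, weight = 1.
  m = 11 → c = 0001011, weight = 3.
Tally weights:
  weight 0: 1 codewords.
  weight 1: 1 codewords.
  weight 3: 1 codewords.
  weight 4: 1 codewords.
Minimum distance d = smallest w > 0 with A_w > 0 = 1.
Sanity: Σ A_w = 4 = 2^2 = 4 ✓.
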